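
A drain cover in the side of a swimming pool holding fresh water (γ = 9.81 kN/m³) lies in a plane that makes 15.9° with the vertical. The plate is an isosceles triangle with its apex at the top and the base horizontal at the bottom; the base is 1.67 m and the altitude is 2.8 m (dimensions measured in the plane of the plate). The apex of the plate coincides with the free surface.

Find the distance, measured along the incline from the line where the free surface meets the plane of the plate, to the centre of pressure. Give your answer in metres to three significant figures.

y_p = 2.10 m

γ = 9.81 kN/m³.
The plate makes 15.9° with the vertical, i.e. θ = 90° − 15.9° = 74.1° to the horizontal. Measuring y along the incline from the free-surface line, vertical depth h = y·sinθ with sinθ = 0.961741.
With the apex up, the centroid sits 2h/3 = 2 × 2.8/3 = 1.86667 m below the apex, so y_c = 1.86667 m and h_c = 1.86667 × 0.961741 = 1.79525 m.
A = ½ × 1.67 × 2.8 = 2.338 m².
Resultant F = γ·h_c·A = 9.81 × 1.79525 × 2.338 = 41.1755 kN.
I_c = b·h³/36 = 1.67 × 2.8³/36 = 1.01833 m⁴.
Centre of pressure: y_p = y_c + I_c/(y_c·A) = 1.86667 + 1.01833/(1.86667 × 2.338) = 1.86667 + 0.233333 = 2.1 m along the plane.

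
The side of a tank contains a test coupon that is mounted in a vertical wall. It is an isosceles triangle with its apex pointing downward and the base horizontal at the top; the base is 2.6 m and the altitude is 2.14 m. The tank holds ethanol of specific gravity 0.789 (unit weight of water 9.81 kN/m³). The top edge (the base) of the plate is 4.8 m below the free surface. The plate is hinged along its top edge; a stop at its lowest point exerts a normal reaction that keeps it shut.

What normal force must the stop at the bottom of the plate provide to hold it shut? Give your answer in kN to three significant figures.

P ≈ 42.1 kN

γ = 0.789 × 9.81 = 7.74009 kN/m³.
With the apex down, the centroid sits h/3 = 2.14/3 = 0.713333 m below the base (the top edge), so the centroid depth is h_c = 4.8 + 0.713333 = 5.51333 m.
A = ½ × 2.6 × 2.14 = 2.782 m².
Resultant F = γ·h_c·A = 7.74009 × 5.51333 × 2.782 = 118.718 kN.
I_c = b·h³/36 = 2.6 × 2.14³/36 = 0.707803 m⁴.
Centre of pressure: y_p = y_c + I_c/(y_c·A) = 5.51333 + 0.707803/(5.51333 × 2.782) = 5.51333 + 0.0461468 = 5.55948 m along the plane.
The resultant acts 0.713333 + 0.0461468 = 0.75948 m (along the plate) below the hinge at the top edge, so the moment about the hinge is M = F × 0.75948 = 118.718 × 0.75948 = 90.1639 kN·m.
A normal force at the bottom, 2.14 m from the hinge, must supply this moment: P = 90.1639/2.14 = 42.1327 kN.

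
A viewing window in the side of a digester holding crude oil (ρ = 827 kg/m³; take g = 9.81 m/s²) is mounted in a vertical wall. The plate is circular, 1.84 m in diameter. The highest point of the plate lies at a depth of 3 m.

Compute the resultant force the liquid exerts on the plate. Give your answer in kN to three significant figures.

F ≈ 84.6 kN

γ = ρg = 827 × 9.81 / 1000 = 8.11287 kN/m³.
The centroid is at the centre, 0.92 m below the top of the plate, so the centroid depth is h_c = 3 + 0.92 = 3.92 m.
A = π(0.92)² = 2.65904 m².
Resultant F = γ·h_c·A = 8.11287 × 3.92 × 2.65904 = 84.564 kN.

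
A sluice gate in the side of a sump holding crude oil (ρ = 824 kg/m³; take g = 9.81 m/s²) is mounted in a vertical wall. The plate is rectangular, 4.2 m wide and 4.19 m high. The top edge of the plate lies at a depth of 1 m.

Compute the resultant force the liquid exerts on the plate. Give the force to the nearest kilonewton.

γ = ρg = 824 × 9.81 / 1000 = 8.08344 kN/m³.
The centroid lies 4.19/2 = 2.095 m below the top edge, so the centroid depth is h_c = 1 + 2.095 = 3.095 m.
A = 4.2 × 4.19 = 17.598 m².
Resultant F = γ·h_c·A = 8.08344 × 3.095 × 17.598 = 440.271 kN.

F ≈ 440 kN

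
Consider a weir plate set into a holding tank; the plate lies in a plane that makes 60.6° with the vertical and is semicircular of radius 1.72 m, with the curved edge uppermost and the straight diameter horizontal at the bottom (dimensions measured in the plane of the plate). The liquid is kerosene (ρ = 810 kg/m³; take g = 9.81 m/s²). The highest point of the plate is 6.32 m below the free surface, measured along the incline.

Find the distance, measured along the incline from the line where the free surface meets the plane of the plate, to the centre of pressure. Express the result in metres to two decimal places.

γ = ρg = 810 × 9.81 / 1000 = 7.9461 kN/m³.
The plate makes 60.6° with the vertical, i.e. θ = 90° − 60.6° = 29.4° to the horizontal. Measuring y along the incline from the free-surface line, vertical depth h = y·sinθ with sinθ = 0.490904.
The centroid lies 4r/(3π) = 0.729991 m above the diameter, so r − 4r/(3π) = 1.72 − 0.729991 = 0.990009 m below the topmost point, so y_c = 6.32 + 0.990009 = 7.31001 m and h_c = 7.31001 × 0.490904 = 3.58851 m.
A = πr²/2 = π × 1.72²/2 = 4.64704 m².
Resultant F = γ·h_c·A = 7.9461 × 3.58851 × 4.64704 = 132.509 kN.
I_c = (π/8 − 8/(9π))·r⁴ = 0.109757 × 1.72⁴ = 0.960608 m⁴.
Centre of pressure: y_p = y_c + I_c/(y_c·A) = 7.31001 + 0.960608/(7.31001 × 4.64704) = 7.31001 + 0.0282782 = 7.33829 m along the plane.

y_p = 7.34 m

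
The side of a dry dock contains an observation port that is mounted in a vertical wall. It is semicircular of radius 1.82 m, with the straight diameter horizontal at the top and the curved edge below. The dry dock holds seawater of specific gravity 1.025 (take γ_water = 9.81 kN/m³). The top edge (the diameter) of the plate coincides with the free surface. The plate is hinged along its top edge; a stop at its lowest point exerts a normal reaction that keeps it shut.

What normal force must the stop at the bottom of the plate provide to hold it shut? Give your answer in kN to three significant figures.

P ≈ 23.8 kN

γ = 1.025 × 9.81 = 10.05525 kN/m³.
The centroid of a semicircle lies 4r/(3π) = 0.772432 m from the diameter, here below the top edge, so the centroid depth is h_c = 0.772432 m.
A = πr²/2 = π × 1.82²/2 = 5.20311 m².
Resultant F = γ·h_c·A = 10.05525 × 0.772432 × 5.20311 = 40.4125 kN.
I_c = (π/8 − 8/(9π))·r⁴ = 0.109757 × 1.82⁴ = 1.20425 m⁴.
Centre of pressure: y_p = y_c + I_c/(y_c·A) = 0.772432 + 1.20425/(0.772432 × 5.20311) = 0.772432 + 0.299636 = 1.07207 m along the plane.
The resultant acts 0.772432 + 0.299636 = 1.07207 m (along the plate) below the hinge at the top edge, so the moment about the hinge is M = F × 1.07207 = 40.4125 × 1.07207 = 43.325 kN·m.
A normal force at the bottom, 1.82 m from the hinge, must supply this moment: P = 43.325/1.82 = 23.8049 kN.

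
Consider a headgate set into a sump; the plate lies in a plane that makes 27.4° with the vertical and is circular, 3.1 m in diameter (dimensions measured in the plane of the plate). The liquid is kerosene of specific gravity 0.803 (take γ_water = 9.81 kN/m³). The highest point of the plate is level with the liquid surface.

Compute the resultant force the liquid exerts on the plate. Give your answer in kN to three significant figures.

F ≈ 81.8 kN

γ = 0.803 × 9.81 = 7.87743 kN/m³.
The plate makes 27.4° with the vertical, i.e. θ = 90° − 27.4° = 62.6° to the horizontal. Measuring y along the incline from the free-surface line, vertical depth h = y·sinθ with sinθ = 0.887815.
The centroid is at the centre, 1.55 m below the top of the plate, so y_c = 1.55 m and h_c = 1.55 × 0.887815 = 1.37611 m.
A = π(1.55)² = 7.54768 m².
Resultant F = γ·h_c·A = 7.87743 × 1.37611 × 7.54768 = 81.8184 kN.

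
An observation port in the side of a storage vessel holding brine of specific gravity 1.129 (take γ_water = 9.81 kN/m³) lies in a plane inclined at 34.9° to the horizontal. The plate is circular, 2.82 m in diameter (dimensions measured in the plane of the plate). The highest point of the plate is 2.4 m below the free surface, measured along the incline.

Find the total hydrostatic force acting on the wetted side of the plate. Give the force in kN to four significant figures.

F ≈ 150.8 kN

γ = 1.129 × 9.81 = 11.07549 kN/m³.
Let θ = 34.9° be the plate's angle to the horizontal; measure y along the incline from where the plane meets the free surface. Vertical depth h = y·sinθ with sinθ = 0.572146.
The centroid is at the centre, 1.41 m below the top of the plate, so y_c = 2.4 + 1.41 = 3.81 m and h_c = 3.81 × 0.572146 = 2.17988 m.
A = π(1.41)² = 6.2458 m².
Resultant F = γ·h_c·A = 11.07549 × 2.17988 × 6.2458 = 150.794 kN.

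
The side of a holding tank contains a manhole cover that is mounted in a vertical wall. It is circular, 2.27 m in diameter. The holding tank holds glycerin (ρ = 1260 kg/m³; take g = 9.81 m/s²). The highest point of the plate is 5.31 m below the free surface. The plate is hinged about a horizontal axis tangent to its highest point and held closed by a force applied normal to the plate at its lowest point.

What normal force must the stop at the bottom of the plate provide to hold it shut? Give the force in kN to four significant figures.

P ≈ 168.3 kN

γ = ρg = 1260 × 9.81 / 1000 = 12.3606 kN/m³.
The centroid is at the centre, 1.135 m below the top of the plate, so the centroid depth is h_c = 5.31 + 1.135 = 6.445 m.
A = π(1.135)² = 4.04708 m².
Resultant F = γ·h_c·A = 12.3606 × 6.445 × 4.04708 = 322.407 kN.
I_c = πr⁴/4 = π × 1.135⁴/4 = 1.30339 m⁴.
Centre of pressure: y_p = y_c + I_c/(y_c·A) = 6.445 + 1.30339/(6.445 × 4.04708) = 6.445 + 0.04997 = 6.49497 m along the plane.
The resultant acts 1.135 + 0.04997 = 1.18497 m (along the plate) below the hinge at the top edge, so the moment about the hinge is M = F × 1.18497 = 322.407 × 1.18497 = 382.043 kN·m.
A normal force at the bottom, 2.27 m from the hinge, must supply this moment: P = 382.043/2.27 = 168.301 kN.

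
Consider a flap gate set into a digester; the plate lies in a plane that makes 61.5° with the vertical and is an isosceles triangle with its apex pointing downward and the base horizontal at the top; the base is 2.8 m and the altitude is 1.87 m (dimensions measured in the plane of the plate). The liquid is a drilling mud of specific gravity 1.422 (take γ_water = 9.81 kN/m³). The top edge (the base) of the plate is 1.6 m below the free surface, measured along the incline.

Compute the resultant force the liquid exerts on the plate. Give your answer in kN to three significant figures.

F ≈ 38.7 kN

γ = 1.422 × 9.81 = 13.94982 kN/m³.
The plate makes 61.5° with the vertical, i.e. θ = 90° − 61.5° = 28.5° to the horizontal. Measuring y along the incline from the free-surface line, vertical depth h = y·sinθ with sinθ = 0.477159.
With the apex down, the centroid sits h/3 = 1.87/3 = 0.623333 m below the base (the top edge), so y_c = 1.6 + 0.623333 = 2.22333 m and h_c = 2.22333 × 0.477159 = 1.06088 m.
A = ½ × 2.8 × 1.87 = 2.618 m².
Resultant F = γ·h_c·A = 13.94982 × 1.06088 × 2.618 = 38.744 kN.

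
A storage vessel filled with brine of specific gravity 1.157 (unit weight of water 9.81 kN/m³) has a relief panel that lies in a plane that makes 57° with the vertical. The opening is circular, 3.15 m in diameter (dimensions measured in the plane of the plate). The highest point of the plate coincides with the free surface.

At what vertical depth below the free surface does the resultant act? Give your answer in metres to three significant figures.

γ = 1.157 × 9.81 = 11.35017 kN/m³.
The plate makes 57° with the vertical, i.e. θ = 90° − 57° = 33° to the horizontal. Measuring y along the incline from the free-surface line, vertical depth h = y·sinθ with sinθ = 0.544639.
The centroid is at the centre, 1.575 m below the top of the plate, so y_c = 1.575 m and h_c = 1.575 × 0.544639 = 0.857806 m.
A = π(1.575)² = 7.79311 m².
Resultant F = γ·h_c·A = 11.35017 × 0.857806 × 7.79311 = 75.8756 kN.
I_c = πr⁴/4 = π × 1.575⁴/4 = 4.83295 m⁴.
Centre of pressure: y_p = y_c + I_c/(y_c·A) = 1.575 + 4.83295/(1.575 × 7.79311) = 1.575 + 0.39375 = 1.96875 m along the plane.
Vertically, h_p = y_p·sinθ = 1.96875 × 0.544639 = 1.07226 m.

h_p = 1.07 m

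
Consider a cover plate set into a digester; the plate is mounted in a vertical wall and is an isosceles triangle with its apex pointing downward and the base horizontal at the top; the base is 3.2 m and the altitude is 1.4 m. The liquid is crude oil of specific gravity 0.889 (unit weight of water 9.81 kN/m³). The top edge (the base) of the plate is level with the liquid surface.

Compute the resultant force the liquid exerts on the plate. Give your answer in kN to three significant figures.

F ≈ 9.12 kN

γ = 0.889 × 9.81 = 8.72109 kN/m³.
With the apex down, the centroid sits h/3 = 1.4/3 = 0.466667 m below the base (the top edge), so the centroid depth is h_c = 0.466667 m.
A = ½ × 3.2 × 1.4 = 2.24 m².
Resultant F = γ·h_c·A = 8.72109 × 0.466667 × 2.24 = 9.11645 kN.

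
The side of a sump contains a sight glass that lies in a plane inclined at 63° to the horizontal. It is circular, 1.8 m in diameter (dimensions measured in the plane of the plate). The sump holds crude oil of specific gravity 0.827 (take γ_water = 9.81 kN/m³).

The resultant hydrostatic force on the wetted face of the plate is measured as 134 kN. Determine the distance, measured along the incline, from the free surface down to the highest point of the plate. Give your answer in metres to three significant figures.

y_top ≈ 6.38 m

γ = 0.827 × 9.81 = 8.11287 kN/m³.
A = π(0.9)² = 2.54469 m².
From F = γ·h_c·A, the centroid depth is h_c = 134/(8.11287 × 2.54469) = 6.49076 m.
Let θ = 63° be the plate's angle to the horizontal; measure y along the incline from where the plane meets the free surface. Vertical depth h = y·sinθ with sinθ = 0.891007.
Along the incline, y_c = h_c/sinθ = 6.49076/0.891007 = 7.28475 m.
The centroid is at the centre, 0.9 m below the top of the plate, so the highest point sits at y_top = 7.28475 − 0.9 = 6.38475 m along the incline.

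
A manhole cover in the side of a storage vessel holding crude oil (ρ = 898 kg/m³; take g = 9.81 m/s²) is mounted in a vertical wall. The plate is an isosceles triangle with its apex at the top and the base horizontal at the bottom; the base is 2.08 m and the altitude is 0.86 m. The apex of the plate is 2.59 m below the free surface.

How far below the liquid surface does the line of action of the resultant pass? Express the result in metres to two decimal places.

γ = ρg = 898 × 9.81 / 1000 = 8.80938 kN/m³.
With the apex up, the centroid sits 2h/3 = 2 × 0.86/3 = 0.573333 m below the apex, so the centroid depth is h_c = 2.59 + 0.573333 = 3.16333 m.
A = ½ × 2.08 × 0.86 = 0.8944 m².
Resultant F = γ·h_c·A = 8.80938 × 3.16333 × 0.8944 = 24.9242 kN.
I_c = b·h³/36 = 2.08 × 0.86³/36 = 0.0367499 m⁴.
Centre of pressure: y_p = y_c + I_c/(y_c·A) = 3.16333 + 0.0367499/(3.16333 × 0.8944) = 3.16333 + 0.0129891 = 3.17632 m along the plane.

h_p = 3.18 m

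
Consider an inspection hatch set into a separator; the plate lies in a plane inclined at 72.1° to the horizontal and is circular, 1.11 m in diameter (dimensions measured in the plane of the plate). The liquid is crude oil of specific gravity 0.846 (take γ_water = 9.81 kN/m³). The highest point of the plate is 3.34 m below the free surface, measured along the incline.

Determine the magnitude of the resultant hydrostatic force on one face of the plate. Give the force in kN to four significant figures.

F ≈ 29.77 kN

γ = 0.846 × 9.81 = 8.29926 kN/m³.
Let θ = 72.1° be the plate's angle to the horizontal; measure y along the incline from where the plane meets the free surface. Vertical depth h = y·sinθ with sinθ = 0.951594.
The centroid is at the centre, 0.555 m below the top of the plate, so y_c = 3.34 + 0.555 = 3.895 m and h_c = 3.895 × 0.951594 = 3.70646 m.
A = π(0.555)² = 0.967689 m².
Resultant F = γ·h_c·A = 8.29926 × 3.70646 × 0.967689 = 29.767 kN.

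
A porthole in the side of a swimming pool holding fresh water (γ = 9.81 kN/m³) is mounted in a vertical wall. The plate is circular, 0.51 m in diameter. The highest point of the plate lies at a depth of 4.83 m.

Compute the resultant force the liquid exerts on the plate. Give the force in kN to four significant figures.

F ≈ 10.19 kN

γ = 9.81 kN/m³.
The centroid is at the centre, 0.255 m below the top of the plate, so the centroid depth is h_c = 4.83 + 0.255 = 5.085 m.
A = π(0.255)² = 0.204282 m².
Resultant F = γ·h_c·A = 9.81 × 5.085 × 0.204282 = 10.1904 kN.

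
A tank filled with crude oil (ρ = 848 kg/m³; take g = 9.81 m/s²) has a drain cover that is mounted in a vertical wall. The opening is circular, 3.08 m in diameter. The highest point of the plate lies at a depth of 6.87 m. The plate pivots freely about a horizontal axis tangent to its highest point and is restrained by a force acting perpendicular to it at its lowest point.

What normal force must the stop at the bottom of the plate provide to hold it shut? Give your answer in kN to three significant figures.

γ = ρg = 848 × 9.81 / 1000 = 8.31888 kN/m³.
The centroid is at the centre, 1.54 m below the top of the plate, so the centroid depth is h_c = 6.87 + 1.54 = 8.41 m.
A = π(1.54)² = 7.4506 m².
Resultant F = γ·h_c·A = 8.31888 × 8.41 × 7.4506 = 521.257 kN.
I_c = πr⁴/4 = π × 1.54⁴/4 = 4.41746 m⁴.
Centre of pressure: y_p = y_c + I_c/(y_c·A) = 8.41 + 4.41746/(8.41 × 7.4506) = 8.41 + 0.0704994 = 8.4805 m along the plane.
The resultant acts 1.54 + 0.0704994 = 1.6105 m (along the plate) below the hinge at the top edge, so the moment about the hinge is M = F × 1.6105 = 521.257 × 1.6105 = 839.484 kN·m.
A normal force at the bottom, 3.08 m from the hinge, must supply this moment: P = 839.484/3.08 = 272.56 kN.

P ≈ 273 kN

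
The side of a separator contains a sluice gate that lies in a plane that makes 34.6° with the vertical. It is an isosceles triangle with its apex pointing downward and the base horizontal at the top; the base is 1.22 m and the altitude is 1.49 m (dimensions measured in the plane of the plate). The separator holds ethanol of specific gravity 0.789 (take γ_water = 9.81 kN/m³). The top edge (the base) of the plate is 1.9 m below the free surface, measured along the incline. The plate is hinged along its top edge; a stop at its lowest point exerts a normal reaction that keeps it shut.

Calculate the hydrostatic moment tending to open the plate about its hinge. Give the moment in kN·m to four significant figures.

M ≈ 7.607 kN·m

γ = 0.789 × 9.81 = 7.74009 kN/m³.
The plate makes 34.6° with the vertical, i.e. θ = 90° − 34.6° = 55.4° to the horizontal. Measuring y along the incline from the free-surface line, vertical depth h = y·sinθ with sinθ = 0.823136.
With the apex down, the centroid sits h/3 = 1.49/3 = 0.496667 m below the base (the top edge), so y_c = 1.9 + 0.496667 = 2.39667 m and h_c = 2.39667 × 0.823136 = 1.97279 m.
A = ½ × 1.22 × 1.49 = 0.9089 m².
Resultant F = γ·h_c·A = 7.74009 × 1.97279 × 0.9089 = 13.8785 kN.
I_c = b·h³/36 = 1.22 × 1.49³/36 = 0.112103 m⁴.
Centre of pressure: y_p = y_c + I_c/(y_c·A) = 2.39667 + 0.112103/(2.39667 × 0.9089) = 2.39667 + 0.0514627 = 2.44813 m along the plane.
The resultant acts 0.496667 + 0.0514627 = 0.54813 m (along the plate) below the hinge at the top edge, so the moment about the hinge is M = F × 0.54813 = 13.8785 × 0.54813 = 7.60722 kN·m.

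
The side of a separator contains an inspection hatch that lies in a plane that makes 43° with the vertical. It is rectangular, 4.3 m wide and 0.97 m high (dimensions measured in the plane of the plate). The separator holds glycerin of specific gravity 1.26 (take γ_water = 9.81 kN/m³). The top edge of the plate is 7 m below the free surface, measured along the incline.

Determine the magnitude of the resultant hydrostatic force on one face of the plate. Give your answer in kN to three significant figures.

F ≈ 282 kN

γ = 1.26 × 9.81 = 12.3606 kN/m³.
The plate makes 43° with the vertical, i.e. θ = 90° − 43° = 47° to the horizontal. Measuring y along the incline from the free-surface line, vertical depth h = y·sinθ with sinθ = 0.731354.
The centroid lies 0.97/2 = 0.485 m below the top edge, so y_c = 7 + 0.485 = 7.485 m and h_c = 7.485 × 0.731354 = 5.47418 m.
A = 4.3 × 0.97 = 4.171 m².
Resultant F = γ·h_c·A = 12.3606 × 5.47418 × 4.171 = 282.227 kN.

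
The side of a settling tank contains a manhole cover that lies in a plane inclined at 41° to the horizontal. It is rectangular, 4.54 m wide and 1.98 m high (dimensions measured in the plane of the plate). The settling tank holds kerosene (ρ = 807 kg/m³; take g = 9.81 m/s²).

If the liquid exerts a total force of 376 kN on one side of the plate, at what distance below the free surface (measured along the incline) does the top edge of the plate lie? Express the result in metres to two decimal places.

γ = ρg = 807 × 9.81 / 1000 = 7.91667 kN/m³.
A = 4.54 × 1.98 = 8.9892 m².
From F = γ·h_c·A, the centroid depth is h_c = 376/(7.91667 × 8.9892) = 5.28353 m.
Let θ = 41° be the plate's angle to the horizontal; measure y along the incline from where the plane meets the free surface. Vertical depth h = y·sinθ with sinθ = 0.656059.
Along the incline, y_c = h_c/sinθ = 5.28353/0.656059 = 8.05344 m.
The centroid lies 1.98/2 = 0.99 m below the top edge, so the top edge sits at y_top = 8.05344 − 0.99 = 7.06344 m along the incline.

y_top ≈ 7.06 m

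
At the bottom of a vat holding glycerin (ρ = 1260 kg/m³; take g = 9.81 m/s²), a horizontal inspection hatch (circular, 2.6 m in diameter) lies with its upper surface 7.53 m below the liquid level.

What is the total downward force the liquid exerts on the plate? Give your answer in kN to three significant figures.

γ = ρg = 1260 × 9.81 / 1000 = 12.3606 kN/m³.
The plate is horizontal, so pressure is uniform at p = γ·h = 12.3606 × 7.53 = 93.0753 kN/m².
A = π(1.3)² = 5.30929 m².
F = p·A = 93.0753 × 5.30929 = 494.164 kN.

F ≈ 494 kN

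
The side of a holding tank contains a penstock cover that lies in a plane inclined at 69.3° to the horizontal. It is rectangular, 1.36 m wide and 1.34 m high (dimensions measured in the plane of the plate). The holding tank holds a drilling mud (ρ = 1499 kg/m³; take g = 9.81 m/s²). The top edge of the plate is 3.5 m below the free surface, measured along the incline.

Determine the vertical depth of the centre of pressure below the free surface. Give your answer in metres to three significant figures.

h_p = 3.93 m

γ = ρg = 1499 × 9.81 / 1000 = 14.70519 kN/m³.
Let θ = 69.3° be the plate's angle to the horizontal; measure y along the incline from where the plane meets the free surface. Vertical depth h = y·sinθ with sinθ = 0.935444.
The centroid lies 1.34/2 = 0.67 m below the top edge, so y_c = 3.5 + 0.67 = 4.17 m and h_c = 4.17 × 0.935444 = 3.9008 m.
A = 1.36 × 1.34 = 1.8224 m².
Resultant F = γ·h_c·A = 14.70519 × 3.9008 × 1.8224 = 104.537 kN.
I_c = b·h³/12 = 1.36 × 1.34³/12 = 0.272692 m⁴.
Centre of pressure: y_p = y_c + I_c/(y_c·A) = 4.17 + 0.272692/(4.17 × 1.8224) = 4.17 + 0.0358833 = 4.20588 m along the plane.
Vertically, h_p = y_p·sinθ = 4.20588 × 0.935444 = 3.93437 m.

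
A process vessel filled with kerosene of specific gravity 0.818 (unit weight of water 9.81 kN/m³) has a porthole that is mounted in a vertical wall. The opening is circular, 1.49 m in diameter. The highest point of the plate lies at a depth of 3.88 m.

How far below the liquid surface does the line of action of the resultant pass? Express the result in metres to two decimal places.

h_p = 4.66 m

γ = 0.818 × 9.81 = 8.02458 kN/m³.
The centroid is at the centre, 0.745 m below the top of the plate, so the centroid depth is h_c = 3.88 + 0.745 = 4.625 m.
A = π(0.745)² = 1.74366 m².
Resultant F = γ·h_c·A = 8.02458 × 4.625 × 1.74366 = 64.7136 kN.
I_c = πr⁴/4 = π × 0.745⁴/4 = 0.241944 m⁴.
Centre of pressure: y_p = y_c + I_c/(y_c·A) = 4.625 + 0.241944/(4.625 × 1.74366) = 4.625 + 0.0300014 = 4.655 m along the plane.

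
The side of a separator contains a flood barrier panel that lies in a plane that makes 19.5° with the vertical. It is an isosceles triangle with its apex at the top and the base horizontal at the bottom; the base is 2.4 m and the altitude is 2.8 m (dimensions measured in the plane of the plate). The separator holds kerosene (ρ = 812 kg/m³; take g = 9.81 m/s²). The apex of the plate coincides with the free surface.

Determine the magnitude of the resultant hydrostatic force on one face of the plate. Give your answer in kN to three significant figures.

γ = ρg = 812 × 9.81 / 1000 = 7.96572 kN/m³.
The plate makes 19.5° with the vertical, i.e. θ = 90° − 19.5° = 70.5° to the horizontal. Measuring y along the incline from the free-surface line, vertical depth h = y·sinθ with sinθ = 0.942641.
With the apex up, the centroid sits 2h/3 = 2 × 2.8/3 = 1.86667 m below the apex, so y_c = 1.86667 m and h_c = 1.86667 × 0.942641 = 1.7596 m.
A = ½ × 2.4 × 2.8 = 3.36 m².
Resultant F = γ·h_c·A = 7.96572 × 1.7596 × 3.36 = 47.0954 kN.

F ≈ 47.1 kN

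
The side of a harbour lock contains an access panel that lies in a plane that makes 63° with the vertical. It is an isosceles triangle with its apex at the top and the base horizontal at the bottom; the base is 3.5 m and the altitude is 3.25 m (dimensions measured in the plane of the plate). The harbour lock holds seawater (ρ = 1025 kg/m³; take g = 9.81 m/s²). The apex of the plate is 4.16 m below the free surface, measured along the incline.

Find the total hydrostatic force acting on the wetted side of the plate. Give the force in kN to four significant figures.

γ = ρg = 1025 × 9.81 / 1000 = 10.05525 kN/m³.
The plate makes 63° with the vertical, i.e. θ = 90° − 63° = 27° to the horizontal. Measuring y along the incline from the free-surface line, vertical depth h = y·sinθ with sinθ = 0.453990.
With the apex up, the centroid sits 2h/3 = 2 × 3.25/3 = 2.16667 m below the apex, so y_c = 4.16 + 2.16667 = 6.32667 m and h_c = 6.32667 × 0.453990 = 2.87224 m.
A = ½ × 3.5 × 3.25 = 5.6875 m².
Resultant F = γ·h_c·A = 10.05525 × 2.87224 × 5.6875 = 164.261 kN.

F ≈ 164.3 kN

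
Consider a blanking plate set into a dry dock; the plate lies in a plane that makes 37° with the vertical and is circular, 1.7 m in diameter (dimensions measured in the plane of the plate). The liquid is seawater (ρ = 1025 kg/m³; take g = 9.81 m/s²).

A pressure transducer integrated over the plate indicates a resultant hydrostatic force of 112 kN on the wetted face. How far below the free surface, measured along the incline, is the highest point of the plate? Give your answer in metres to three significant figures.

y_top ≈ 5.29 m

γ = ρg = 1025 × 9.81 / 1000 = 10.05525 kN/m³.
A = π(0.85)² = 2.2698 m².
From F = γ·h_c·A, the centroid depth is h_c = 112/(10.05525 × 2.2698) = 4.90724 m.
The plate makes 37° with the vertical, i.e. θ = 90° − 37° = 53° to the horizontal. Measuring y along the incline from the free-surface line, vertical depth h = y·sinθ with sinθ = 0.798636.
Along the incline, y_c = h_c/sinθ = 4.90724/0.798636 = 6.14453 m.
The centroid is at the centre, 0.85 m below the top of the plate, so the highest point sits at y_top = 6.14453 − 0.85 = 5.29453 m along the incline.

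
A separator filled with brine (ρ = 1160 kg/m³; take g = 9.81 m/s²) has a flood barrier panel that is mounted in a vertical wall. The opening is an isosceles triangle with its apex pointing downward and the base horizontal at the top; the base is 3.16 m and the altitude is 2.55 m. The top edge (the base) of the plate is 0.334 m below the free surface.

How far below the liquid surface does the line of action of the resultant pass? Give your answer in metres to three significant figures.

γ = ρg = 1160 × 9.81 / 1000 = 11.3796 kN/m³.
With the apex down, the centroid sits h/3 = 2.55/3 = 0.85 m below the base (the top edge), so the centroid depth is h_c = 0.334 + 0.85 = 1.184 m.
A = ½ × 3.16 × 2.55 = 4.029 m².
Resultant F = γ·h_c·A = 11.3796 × 1.184 × 4.029 = 54.2845 kN.
I_c = b·h³/36 = 3.16 × 2.55³/36 = 1.45548 m⁴.
Centre of pressure: y_p = y_c + I_c/(y_c·A) = 1.184 + 1.45548/(1.184 × 4.029) = 1.184 + 0.305111 = 1.48911 m along the plane.

h_p = 1.49 m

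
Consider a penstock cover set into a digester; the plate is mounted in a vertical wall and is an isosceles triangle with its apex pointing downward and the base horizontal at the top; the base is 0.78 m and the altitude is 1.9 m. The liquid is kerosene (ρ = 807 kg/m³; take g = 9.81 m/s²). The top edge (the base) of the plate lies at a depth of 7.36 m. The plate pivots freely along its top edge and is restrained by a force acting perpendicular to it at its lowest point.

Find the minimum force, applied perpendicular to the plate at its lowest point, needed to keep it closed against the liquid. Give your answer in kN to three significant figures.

γ = ρg = 807 × 9.81 / 1000 = 7.91667 kN/m³.
With the apex down, the centroid sits h/3 = 1.9/3 = 0.633333 m below the base (the top edge), so the centroid depth is h_c = 7.36 + 0.633333 = 7.99333 m.
A = ½ × 0.78 × 1.9 = 0.741 m².
Resultant F = γ·h_c·A = 7.91667 × 7.99333 × 0.741 = 46.8909 kN.
I_c = b·h³/36 = 0.78 × 1.9³/36 = 0.148612 m⁴.
Centre of pressure: y_p = y_c + I_c/(y_c·A) = 7.99333 + 0.148612/(7.99333 × 0.741) = 7.99333 + 0.0250904 = 8.01842 m along the plane.
The resultant acts 0.633333 + 0.0250904 = 0.658423 m (along the plate) below the hinge at the top edge, so the moment about the hinge is M = F × 0.658423 = 46.8909 × 0.658423 = 30.874 kN·m.
A normal force at the bottom, 1.9 m from the hinge, must supply this moment: P = 30.874/1.9 = 16.2495 kN.

P ≈ 16.2 kN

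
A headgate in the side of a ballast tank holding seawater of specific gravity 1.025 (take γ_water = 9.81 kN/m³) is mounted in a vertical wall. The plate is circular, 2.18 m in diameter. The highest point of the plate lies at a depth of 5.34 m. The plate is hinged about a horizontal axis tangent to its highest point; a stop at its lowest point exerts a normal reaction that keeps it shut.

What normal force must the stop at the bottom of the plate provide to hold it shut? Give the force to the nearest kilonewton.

P ≈ 126 kN

γ = 1.025 × 9.81 = 10.05525 kN/m³.
The centroid is at the centre, 1.09 m below the top of the plate, so the centroid depth is h_c = 5.34 + 1.09 = 6.43 m.
A = π(1.09)² = 3.73253 m².
Resultant F = γ·h_c·A = 10.05525 × 6.43 × 3.73253 = 241.328 kN.
I_c = πr⁴/4 = π × 1.09⁴/4 = 1.10865 m⁴.
Centre of pressure: y_p = y_c + I_c/(y_c·A) = 6.43 + 1.10865/(6.43 × 3.73253) = 6.43 + 0.0461934 = 6.47619 m along the plane.
The resultant acts 1.09 + 0.0461934 = 1.13619 m (along the plate) below the hinge at the top edge, so the moment about the hinge is M = F × 1.13619 = 241.328 × 1.13619 = 274.194 kN·m.
A normal force at the bottom, 2.18 m from the hinge, must supply this moment: P = 274.194/2.18 = 125.777 kN.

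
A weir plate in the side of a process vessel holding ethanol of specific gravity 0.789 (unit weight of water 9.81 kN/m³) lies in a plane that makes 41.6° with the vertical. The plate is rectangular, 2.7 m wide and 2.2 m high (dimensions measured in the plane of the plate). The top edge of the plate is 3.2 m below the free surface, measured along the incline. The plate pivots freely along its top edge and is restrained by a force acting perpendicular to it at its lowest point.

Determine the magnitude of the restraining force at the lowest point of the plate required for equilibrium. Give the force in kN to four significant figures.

γ = 0.789 × 9.81 = 7.74009 kN/m³.
The plate makes 41.6° with the vertical, i.e. θ = 90° − 41.6° = 48.4° to the horizontal. Measuring y along the incline from the free-surface line, vertical depth h = y·sinθ with sinθ = 0.747798.
The centroid lies 2.2/2 = 1.1 m below the top edge, so y_c = 3.2 + 1.1 = 4.3 m and h_c = 4.3 × 0.747798 = 3.21553 m.
A = 2.7 × 2.2 = 5.94 m².
Resultant F = γ·h_c·A = 7.74009 × 3.21553 × 5.94 = 147.838 kN.
I_c = b·h³/12 = 2.7 × 2.2³/12 = 2.3958 m⁴.
Centre of pressure: y_p = y_c + I_c/(y_c·A) = 4.3 + 2.3958/(4.3 × 5.94) = 4.3 + 0.0937984 = 4.3938 m along the plane.
The resultant acts 1.1 + 0.0937984 = 1.1938 m (along the plate) below the hinge at the top edge, so the moment about the hinge is M = F × 1.1938 = 147.838 × 1.1938 = 176.489 kN·m.
A normal force at the bottom, 2.2 m from the hinge, must supply this moment: P = 176.489/2.2 = 80.2223 kN.

P ≈ 80.22 kN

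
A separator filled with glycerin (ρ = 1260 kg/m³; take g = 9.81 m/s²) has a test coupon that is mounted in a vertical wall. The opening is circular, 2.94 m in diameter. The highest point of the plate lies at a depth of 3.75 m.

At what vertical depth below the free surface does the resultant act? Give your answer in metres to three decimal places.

γ = ρg = 1260 × 9.81 / 1000 = 12.3606 kN/m³.
The centroid is at the centre, 1.47 m below the top of the plate, so the centroid depth is h_c = 3.75 + 1.47 = 5.22 m.
A = π(1.47)² = 6.78867 m².
Resultant F = γ·h_c·A = 12.3606 × 5.22 × 6.78867 = 438.021 kN.
I_c = πr⁴/4 = π × 1.47⁴/4 = 3.66741 m⁴.
Centre of pressure: y_p = y_c + I_c/(y_c·A) = 5.22 + 3.66741/(5.22 × 6.78867) = 5.22 + 0.103491 = 5.32349 m along the plane.

h_p = 5.323 m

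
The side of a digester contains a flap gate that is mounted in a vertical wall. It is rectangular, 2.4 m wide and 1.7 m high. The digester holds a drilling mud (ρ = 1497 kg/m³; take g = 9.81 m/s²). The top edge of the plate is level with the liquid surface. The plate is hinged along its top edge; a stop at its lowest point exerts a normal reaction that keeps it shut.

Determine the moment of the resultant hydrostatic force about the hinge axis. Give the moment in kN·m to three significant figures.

γ = ρg = 1497 × 9.81 / 1000 = 14.68557 kN/m³.
The centroid lies 1.7/2 = 0.85 m below the top edge, so the centroid depth is h_c = 0.85 m.
A = 2.4 × 1.7 = 4.08 m².
Resultant F = γ·h_c·A = 14.68557 × 0.85 × 4.08 = 50.9296 kN.
I_c = b·h³/12 = 2.4 × 1.7³/12 = 0.9826 m⁴.
Centre of pressure: y_p = y_c + I_c/(y_c·A) = 0.85 + 0.9826/(0.85 × 4.08) = 0.85 + 0.283333 = 1.13333 m along the plane.
The resultant acts 0.85 + 0.283333 = 1.13333 m (along the plate) below the hinge at the top edge, so the moment about the hinge is M = F × 1.13333 = 50.9296 × 1.13333 = 57.72 kN·m.

M ≈ 57.7 kN·m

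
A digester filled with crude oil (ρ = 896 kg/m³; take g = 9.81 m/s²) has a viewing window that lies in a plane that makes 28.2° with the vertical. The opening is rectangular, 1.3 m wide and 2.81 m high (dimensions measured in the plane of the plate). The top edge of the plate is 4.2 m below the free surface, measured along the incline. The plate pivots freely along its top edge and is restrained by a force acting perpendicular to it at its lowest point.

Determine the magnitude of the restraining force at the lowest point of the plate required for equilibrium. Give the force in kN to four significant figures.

γ = ρg = 896 × 9.81 / 1000 = 8.78976 kN/m³.
The plate makes 28.2° with the vertical, i.e. θ = 90° − 28.2° = 61.8° to the horizontal. Measuring y along the incline from the free-surface line, vertical depth h = y·sinθ with sinθ = 0.881303.
The centroid lies 2.81/2 = 1.405 m below the top edge, so y_c = 4.2 + 1.405 = 5.605 m and h_c = 5.605 × 0.881303 = 4.9397 m.
A = 1.3 × 2.81 = 3.653 m².
Resultant F = γ·h_c·A = 8.78976 × 4.9397 × 3.653 = 158.609 kN.
I_c = b·h³/12 = 1.3 × 2.81³/12 = 2.4037 m⁴.
Centre of pressure: y_p = y_c + I_c/(y_c·A) = 5.605 + 2.4037/(5.605 × 3.653) = 5.605 + 0.117396 = 5.7224 m along the plane.
The resultant acts 1.405 + 0.117396 = 1.5224 m (along the plate) below the hinge at the top edge, so the moment about the hinge is M = F × 1.5224 = 158.609 × 1.5224 = 241.466 kN·m.
A normal force at the bottom, 2.81 m from the hinge, must supply this moment: P = 241.466/2.81 = 85.931 kN.

P ≈ 85.93 kN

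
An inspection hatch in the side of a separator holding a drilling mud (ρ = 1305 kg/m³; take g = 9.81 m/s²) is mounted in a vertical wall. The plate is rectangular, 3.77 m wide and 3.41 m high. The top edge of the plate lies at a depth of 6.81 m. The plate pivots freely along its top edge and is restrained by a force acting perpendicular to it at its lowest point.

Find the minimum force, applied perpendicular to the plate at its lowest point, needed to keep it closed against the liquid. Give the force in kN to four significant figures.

γ = ρg = 1305 × 9.81 / 1000 = 12.80205 kN/m³.
The centroid lies 3.41/2 = 1.705 m below the top edge, so the centroid depth is h_c = 6.81 + 1.705 = 8.515 m.
A = 3.77 × 3.41 = 12.8557 m².
Resultant F = γ·h_c·A = 12.80205 × 8.515 × 12.8557 = 1401.39 kN.
I_c = b·h³/12 = 3.77 × 3.41³/12 = 12.4573 m⁴.
Centre of pressure: y_p = y_c + I_c/(y_c·A) = 8.515 + 12.4573/(8.515 × 12.8557) = 8.515 + 0.1138 = 8.6288 m along the plane.
The resultant acts 1.705 + 0.1138 = 1.8188 m (along the plate) below the hinge at the top edge, so the moment about the hinge is M = F × 1.8188 = 1401.39 × 1.8188 = 2548.85 kN·m.
A normal force at the bottom, 3.41 m from the hinge, must supply this moment: P = 2548.85/3.41 = 747.463 kN.

P ≈ 747.5 kN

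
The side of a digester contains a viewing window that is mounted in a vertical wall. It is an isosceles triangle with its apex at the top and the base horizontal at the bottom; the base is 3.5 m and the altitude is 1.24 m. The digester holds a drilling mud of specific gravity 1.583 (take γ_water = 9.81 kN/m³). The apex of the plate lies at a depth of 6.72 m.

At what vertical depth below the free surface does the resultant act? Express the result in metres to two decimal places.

h_p = 7.56 m

γ = 1.583 × 9.81 = 15.52923 kN/m³.
With the apex up, the centroid sits 2h/3 = 2 × 1.24/3 = 0.826667 m below the apex, so the centroid depth is h_c = 6.72 + 0.826667 = 7.54667 m.
A = ½ × 3.5 × 1.24 = 2.17 m².
Resultant F = γ·h_c·A = 15.52923 × 7.54667 × 2.17 = 254.311 kN.
I_c = b·h³/36 = 3.5 × 1.24³/36 = 0.185366 m⁴.
Centre of pressure: y_p = y_c + I_c/(y_c·A) = 7.54667 + 0.185366/(7.54667 × 2.17) = 7.54667 + 0.0113192 = 7.55799 m along the plane.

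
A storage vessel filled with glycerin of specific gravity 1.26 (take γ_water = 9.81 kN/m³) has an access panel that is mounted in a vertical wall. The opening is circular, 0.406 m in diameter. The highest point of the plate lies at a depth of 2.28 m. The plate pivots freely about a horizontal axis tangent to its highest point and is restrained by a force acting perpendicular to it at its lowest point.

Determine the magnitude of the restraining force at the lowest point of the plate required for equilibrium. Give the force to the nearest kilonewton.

γ = 1.26 × 9.81 = 12.3606 kN/m³.
The centroid is at the centre, 0.203 m below the top of the plate, so the centroid depth is h_c = 2.28 + 0.203 = 2.483 m.
A = π(0.203)² = 0.129462 m².
Resultant F = γ·h_c·A = 12.3606 × 2.483 × 0.129462 = 3.97337 kN.
I_c = πr⁴/4 = π × 0.203⁴/4 = 0.00133375 m⁴.
Centre of pressure: y_p = y_c + I_c/(y_c·A) = 2.483 + 0.00133375/(2.483 × 0.129462) = 2.483 + 0.00414911 = 2.48715 m along the plane.
The resultant acts 0.203 + 0.00414911 = 0.207149 m (along the plate) below the hinge at the top edge, so the moment about the hinge is M = F × 0.207149 = 3.97337 × 0.207149 = 0.82308 kN·m.
A normal force at the bottom, 0.406 m from the hinge, must supply this moment: P = 0.82308/0.406 = 2.02729 kN.

P ≈ 2 kN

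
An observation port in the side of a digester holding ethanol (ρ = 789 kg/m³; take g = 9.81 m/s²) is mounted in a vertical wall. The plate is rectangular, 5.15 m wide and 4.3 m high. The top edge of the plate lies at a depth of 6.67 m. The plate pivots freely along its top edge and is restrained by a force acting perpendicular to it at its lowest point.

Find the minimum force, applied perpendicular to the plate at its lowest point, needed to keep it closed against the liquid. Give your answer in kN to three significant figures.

γ = ρg = 789 × 9.81 / 1000 = 7.74009 kN/m³.
The centroid lies 4.3/2 = 2.15 m below the top edge, so the centroid depth is h_c = 6.67 + 2.15 = 8.82 m.
A = 5.15 × 4.3 = 22.145 m².
Resultant F = γ·h_c·A = 7.74009 × 8.82 × 22.145 = 1511.79 kN.
I_c = b·h³/12 = 5.15 × 4.3³/12 = 34.1218 m⁴.
Centre of pressure: y_p = y_c + I_c/(y_c·A) = 8.82 + 34.1218/(8.82 × 22.145) = 8.82 + 0.174698 = 8.9947 m along the plane.
The resultant acts 2.15 + 0.174698 = 2.3247 m (along the plate) below the hinge at the top edge, so the moment about the hinge is M = F × 2.3247 = 1511.79 × 2.3247 = 3514.46 kN·m.
A normal force at the bottom, 4.3 m from the hinge, must supply this moment: P = 3514.46/4.3 = 817.316 kN.

P ≈ 817 kN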